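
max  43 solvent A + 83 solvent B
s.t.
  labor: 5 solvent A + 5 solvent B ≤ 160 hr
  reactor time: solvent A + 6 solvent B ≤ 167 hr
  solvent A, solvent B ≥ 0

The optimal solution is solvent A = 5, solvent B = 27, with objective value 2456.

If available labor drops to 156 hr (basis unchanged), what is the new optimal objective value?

Check each constraint at x*: labor 160/160 (tight); reactor time 167/167 (tight).
From A_Bᵀ y = c: 5·y_labor + 1·y_reactor time = 43; 5·y_labor + 6·y_reactor time = 83.
→ y_labor = 7 and y_reactor time = 8.
Δz = y_labor·Δb = 7 × (-4) = -28, so new z* = 2456 − 28 = 2428.

2428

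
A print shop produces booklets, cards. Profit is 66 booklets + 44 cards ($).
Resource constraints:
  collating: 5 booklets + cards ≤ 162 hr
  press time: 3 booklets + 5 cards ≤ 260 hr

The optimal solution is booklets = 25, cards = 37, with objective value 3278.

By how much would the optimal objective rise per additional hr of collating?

9

Check each constraint at x*: collating 162/162 (tight); press time 260/260 (tight).
Dual feasibility on the basic columns requires 5·y_collating + 3·y_press time = 66, 1·y_collating + 5·y_press time = 44.
Solving: y_collating = 9, y_press time = 7.
Shadow price of collating = 9.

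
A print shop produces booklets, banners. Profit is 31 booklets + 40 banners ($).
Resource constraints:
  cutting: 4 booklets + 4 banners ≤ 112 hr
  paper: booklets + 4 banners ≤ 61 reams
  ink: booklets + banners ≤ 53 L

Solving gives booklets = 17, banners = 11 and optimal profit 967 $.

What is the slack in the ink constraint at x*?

25

ink used = 1·17 + 1·11 = 28; slack = 53 − 28 = 25.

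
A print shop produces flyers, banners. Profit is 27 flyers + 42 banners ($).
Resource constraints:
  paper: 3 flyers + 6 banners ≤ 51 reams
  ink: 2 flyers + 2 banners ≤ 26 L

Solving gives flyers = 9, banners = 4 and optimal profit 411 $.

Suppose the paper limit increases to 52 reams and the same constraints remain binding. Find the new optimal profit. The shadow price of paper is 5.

Δb = 1, so new z* = 411 + (5)·(1) = 411 + 5 = 416.

416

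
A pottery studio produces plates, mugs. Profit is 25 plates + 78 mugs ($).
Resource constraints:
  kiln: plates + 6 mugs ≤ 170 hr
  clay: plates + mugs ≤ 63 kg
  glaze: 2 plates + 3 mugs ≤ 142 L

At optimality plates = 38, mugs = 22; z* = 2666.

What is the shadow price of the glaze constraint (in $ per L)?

8

At the optimum: kiln uses 170 of 170 (binding); clay uses 60 of 63 (slack = 3); glaze uses 142 of 142 (binding).
Slack constraints have shadow price 0 (complementary slackness).
Dual feasibility on the basic columns requires 1·y_kiln + 2·y_glaze = 25, 6·y_kiln + 3·y_glaze = 78.
Solving: y_kiln = 9, y_glaze = 8.
Shadow price of glaze = 8.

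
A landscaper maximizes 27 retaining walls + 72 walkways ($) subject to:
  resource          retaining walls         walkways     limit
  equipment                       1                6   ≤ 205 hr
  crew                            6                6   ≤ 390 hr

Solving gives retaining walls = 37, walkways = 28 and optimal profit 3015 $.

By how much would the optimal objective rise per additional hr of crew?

3

Both equipment and crew are binding at x*.
Dual feasibility on the basic columns requires 1·y_equipment + 6·y_crew = 27, 6·y_equipment + 6·y_crew = 72.
Solving: y_equipment = 9, y_crew = 3.
Shadow price of crew = 3.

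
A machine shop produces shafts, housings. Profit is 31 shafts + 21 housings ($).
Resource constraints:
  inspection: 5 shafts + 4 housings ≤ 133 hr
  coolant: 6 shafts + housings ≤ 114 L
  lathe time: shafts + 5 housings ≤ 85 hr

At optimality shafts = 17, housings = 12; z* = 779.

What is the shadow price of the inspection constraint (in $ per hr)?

5

Binding: inspection and coolant. Non-binding: lathe time (8 unused).
By complementary slackness, y = 0 for the non-binding constraint.
The binding rows give the dual system: 5·y_inspection + 6·y_coolant = 31 and 4·y_inspection + 1·y_coolant = 21.
Solving: y_inspection = 5, y_coolant = 1.
Shadow price of inspection = 5.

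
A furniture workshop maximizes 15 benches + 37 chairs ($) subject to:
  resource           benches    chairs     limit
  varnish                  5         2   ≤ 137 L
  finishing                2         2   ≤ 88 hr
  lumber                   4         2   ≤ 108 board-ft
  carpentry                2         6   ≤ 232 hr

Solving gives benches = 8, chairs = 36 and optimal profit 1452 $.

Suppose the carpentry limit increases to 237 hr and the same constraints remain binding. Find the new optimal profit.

Binding: finishing and carpentry. Non-binding: varnish (25 unused), lumber (4 unused).
By complementary slackness, y = 0 for the non-binding constraints.
From A_Bᵀ y = c: 2·y_finishing + 2·y_carpentry = 15; 2·y_finishing + 6·y_carpentry = 37.
Solving: y_finishing = 2, y_carpentry = 5.5.
Δz = y_carpentry·Δb = 5.5 × (5) = 27.5, so new z* = 1452 + 27.5 = 1479.5.

1479.5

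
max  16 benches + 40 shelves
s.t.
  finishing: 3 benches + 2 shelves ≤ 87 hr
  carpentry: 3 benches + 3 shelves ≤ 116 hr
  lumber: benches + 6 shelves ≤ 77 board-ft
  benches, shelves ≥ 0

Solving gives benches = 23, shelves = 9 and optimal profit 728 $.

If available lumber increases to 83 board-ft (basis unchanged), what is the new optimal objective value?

Check each constraint at x*: finishing 87/87 (tight); carpentry 96/116 (slack 20); lumber 77/77 (tight).
Slack constraints have shadow price 0 (complementary slackness).
From A_Bᵀ y = c: 3·y_finishing + 1·y_lumber = 16; 2·y_finishing + 6·y_lumber = 40.
Solving: y_finishing = 3.5, y_lumber = 5.5.
Δz = y_lumber·Δb = 5.5 × (6) = 33, so new z* = 728 + 33 = 761.

761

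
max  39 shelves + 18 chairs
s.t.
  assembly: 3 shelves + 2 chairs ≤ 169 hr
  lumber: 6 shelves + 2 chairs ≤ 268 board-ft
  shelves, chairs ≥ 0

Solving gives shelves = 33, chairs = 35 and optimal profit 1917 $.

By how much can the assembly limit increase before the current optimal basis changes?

Binding constraints: assembly, lumber. The basis is B = [[3,2],[6,2]] with det -6.
Per unit increase in assembly, x* moves by d = (-0.3333, 1).
The basis stays optimal until shelves reaches 0; allowable increase = 99 hr.

99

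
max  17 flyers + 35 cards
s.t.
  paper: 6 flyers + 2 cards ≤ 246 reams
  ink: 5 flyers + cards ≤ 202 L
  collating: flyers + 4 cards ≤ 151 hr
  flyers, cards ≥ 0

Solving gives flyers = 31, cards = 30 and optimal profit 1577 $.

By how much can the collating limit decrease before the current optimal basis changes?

Binding constraints: paper, collating. The basis is B = [[6,2],[1,4]] with det 22.
Per unit decrease in collating, x* moves by d = (0.0909, -0.2727).
The basis stays optimal until ink becomes binding; allowable decrease = 93.5 hr.

93.5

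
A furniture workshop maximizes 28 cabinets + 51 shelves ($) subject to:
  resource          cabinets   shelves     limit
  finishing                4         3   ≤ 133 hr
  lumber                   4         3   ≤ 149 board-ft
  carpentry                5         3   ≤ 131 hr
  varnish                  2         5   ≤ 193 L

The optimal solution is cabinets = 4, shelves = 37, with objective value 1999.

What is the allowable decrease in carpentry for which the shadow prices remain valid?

Binding constraints: carpentry, varnish. The basis is B = [[5,3],[2,5]] with det 19.
Per unit decrease in carpentry, x* moves by d = (-0.2632, 0.1053).
The basis stays optimal until cabinets reaches 0; allowable decrease = 15.2 hr.

15.2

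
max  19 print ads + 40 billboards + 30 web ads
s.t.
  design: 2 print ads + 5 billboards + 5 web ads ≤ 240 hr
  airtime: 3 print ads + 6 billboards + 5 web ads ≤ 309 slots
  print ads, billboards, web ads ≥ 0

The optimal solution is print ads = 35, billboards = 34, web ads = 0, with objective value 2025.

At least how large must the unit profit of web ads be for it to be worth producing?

35

Both design and airtime are binding at x*.
Dual feasibility on the basic columns requires 2·y_design + 3·y_airtime = 19, 5·y_design + 6·y_airtime = 40.
Solving: y_design = 2, y_airtime = 5.
web ads enters the basis when its profit ≥ yᵀa₃ = 2·5 + 5·5 = 35.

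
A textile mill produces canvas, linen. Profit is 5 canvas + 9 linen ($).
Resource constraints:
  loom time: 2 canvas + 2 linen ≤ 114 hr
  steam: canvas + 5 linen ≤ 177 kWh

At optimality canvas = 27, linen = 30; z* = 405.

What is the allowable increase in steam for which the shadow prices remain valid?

108

Binding constraints: loom time, steam. The basis is B = [[2,2],[1,5]] with det 8.
Per unit increase in steam, x* moves by d = (-0.25, 0.25).
The basis stays optimal until canvas reaches 0; allowable increase = 108 kWh.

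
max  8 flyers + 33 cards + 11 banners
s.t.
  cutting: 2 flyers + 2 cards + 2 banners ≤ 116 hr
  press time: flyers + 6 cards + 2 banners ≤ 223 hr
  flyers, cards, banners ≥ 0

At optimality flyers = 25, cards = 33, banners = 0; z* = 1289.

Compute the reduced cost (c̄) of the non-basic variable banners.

Check each constraint at x*: cutting 116/116 (tight); press time 223/223 (tight).
The binding rows give the dual system: 2·y_cutting + 1·y_press time = 8 and 2·y_cutting + 6·y_press time = 33.
Solving: y_cutting = 1.5, y_press time = 5.
Reduced cost of banners: c₃ − yᵀa₃ = 11 − (1.5·2 + 5·2) = 11 − 13 = -2.

-2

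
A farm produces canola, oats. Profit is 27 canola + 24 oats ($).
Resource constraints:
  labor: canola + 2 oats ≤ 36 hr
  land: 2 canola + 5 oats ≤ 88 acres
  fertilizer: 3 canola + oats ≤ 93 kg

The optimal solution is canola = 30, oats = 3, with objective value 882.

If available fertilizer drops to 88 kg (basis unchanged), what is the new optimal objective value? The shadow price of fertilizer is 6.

Δb = -5, so new z* = 882 + (6)·(-5) = 882 − 30 = 852.

852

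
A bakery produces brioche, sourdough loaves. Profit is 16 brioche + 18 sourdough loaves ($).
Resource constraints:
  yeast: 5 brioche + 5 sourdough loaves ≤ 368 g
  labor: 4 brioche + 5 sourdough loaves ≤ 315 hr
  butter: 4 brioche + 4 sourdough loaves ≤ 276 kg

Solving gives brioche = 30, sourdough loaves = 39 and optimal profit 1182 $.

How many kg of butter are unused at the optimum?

butter used = 4·30 + 4·39 = 276; slack = 276 − 276 = 0.

0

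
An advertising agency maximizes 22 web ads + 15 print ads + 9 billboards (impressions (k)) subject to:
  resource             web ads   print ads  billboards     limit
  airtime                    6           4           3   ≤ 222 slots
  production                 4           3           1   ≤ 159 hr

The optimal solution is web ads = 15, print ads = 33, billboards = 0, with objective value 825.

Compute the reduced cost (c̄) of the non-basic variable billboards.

-1

Both airtime and production are binding at x*.
From A_Bᵀ y = c: 6·y_airtime + 4·y_production = 22; 4·y_airtime + 3·y_production = 15.
→ y_airtime = 3 and y_production = 1.
Reduced cost of billboards: c₃ − yᵀa₃ = 9 − (3·3 + 1·1) = 9 − 10 = -1.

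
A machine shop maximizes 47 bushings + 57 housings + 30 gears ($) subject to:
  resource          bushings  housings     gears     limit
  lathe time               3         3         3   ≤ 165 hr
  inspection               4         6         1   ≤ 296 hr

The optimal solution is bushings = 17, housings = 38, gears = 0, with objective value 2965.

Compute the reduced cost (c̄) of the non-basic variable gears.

Both lathe time and inspection are binding at x*.
The binding rows give the dual system: 3·y_lathe time + 4·y_inspection = 47 and 3·y_lathe time + 6·y_inspection = 57.
Solving: y_lathe time = 9, y_inspection = 5.
Reduced cost of gears: c₃ − yᵀa₃ = 30 − (9·3 + 5·1) = 30 − 32 = -2.

-2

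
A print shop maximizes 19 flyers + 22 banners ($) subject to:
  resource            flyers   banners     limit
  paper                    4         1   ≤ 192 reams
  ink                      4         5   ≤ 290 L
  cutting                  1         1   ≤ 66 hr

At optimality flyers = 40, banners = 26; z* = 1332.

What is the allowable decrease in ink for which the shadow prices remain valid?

Binding constraints: ink, cutting. The basis is B = [[4,5],[1,1]] with det -1.
Per unit decrease in ink, x* moves by d = (1, -1).
The basis stays optimal until paper becomes binding; allowable decrease = 2 L.

2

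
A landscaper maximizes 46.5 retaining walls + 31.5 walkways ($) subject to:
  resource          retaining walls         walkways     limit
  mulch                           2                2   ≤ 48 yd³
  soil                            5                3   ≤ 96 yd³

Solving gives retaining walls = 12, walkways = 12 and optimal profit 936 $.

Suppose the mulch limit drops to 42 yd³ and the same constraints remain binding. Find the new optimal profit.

At the optimum: mulch uses 48 of 48 (binding); soil uses 96 of 96 (binding).
Dual feasibility on the basic columns requires 2·y_mulch + 5·y_soil = 46.5, 2·y_mulch + 3·y_soil = 31.5.
This yields shadow prices y_mulch = 4.5, y_soil = 7.5.
Δz = y_mulch·Δb = 4.5 × (-6) = -27, so new z* = 936 − 27 = 909.

909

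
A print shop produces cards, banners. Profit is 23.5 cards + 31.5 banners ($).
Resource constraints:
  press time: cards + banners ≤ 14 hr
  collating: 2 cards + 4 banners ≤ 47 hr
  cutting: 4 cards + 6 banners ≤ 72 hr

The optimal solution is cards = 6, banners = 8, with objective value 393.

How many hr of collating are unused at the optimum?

collating used = 2·6 + 4·8 = 44; slack = 47 − 44 = 3.

3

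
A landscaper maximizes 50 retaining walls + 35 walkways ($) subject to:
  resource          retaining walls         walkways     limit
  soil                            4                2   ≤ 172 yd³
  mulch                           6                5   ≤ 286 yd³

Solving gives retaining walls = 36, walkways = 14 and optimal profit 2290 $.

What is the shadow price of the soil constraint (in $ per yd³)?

Both soil and mulch are binding at x*.
The binding rows give the dual system: 4·y_soil + 6·y_mulch = 50 and 2·y_soil + 5·y_mulch = 35.
This yields shadow prices y_soil = 5, y_mulch = 5.
Shadow price of soil = 5.

5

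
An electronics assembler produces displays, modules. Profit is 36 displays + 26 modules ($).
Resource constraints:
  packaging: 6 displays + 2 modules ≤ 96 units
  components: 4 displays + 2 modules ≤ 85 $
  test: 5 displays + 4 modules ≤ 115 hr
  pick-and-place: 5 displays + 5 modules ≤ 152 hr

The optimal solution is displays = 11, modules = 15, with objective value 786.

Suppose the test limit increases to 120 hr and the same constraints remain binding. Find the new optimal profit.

At the optimum: packaging uses 96 of 96 (binding); components uses 74 of 85 (slack = 11); test uses 115 of 115 (binding); pick-and-place uses 130 of 152 (slack = 22).
Slack constraints have shadow price 0 (complementary slackness).
The binding rows give the dual system: 6·y_packaging + 5·y_test = 36 and 2·y_packaging + 4·y_test = 26.
→ y_packaging = 1 and y_test = 6.
Δz = y_test·Δb = 6 × (5) = 30, so new z* = 786 + 30 = 816.

816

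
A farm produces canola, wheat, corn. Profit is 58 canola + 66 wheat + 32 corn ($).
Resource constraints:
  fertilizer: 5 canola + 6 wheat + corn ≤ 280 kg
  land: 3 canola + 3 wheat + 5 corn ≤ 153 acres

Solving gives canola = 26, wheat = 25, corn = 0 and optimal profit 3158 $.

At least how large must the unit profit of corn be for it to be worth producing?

Both fertilizer and land are binding at x*.
From A_Bᵀ y = c: 5·y_fertilizer + 3·y_land = 58; 6·y_fertilizer + 3·y_land = 66.
→ y_fertilizer = 8 and y_land = 6.
corn enters the basis when its profit ≥ yᵀa₃ = 8·1 + 6·5 = 38.

38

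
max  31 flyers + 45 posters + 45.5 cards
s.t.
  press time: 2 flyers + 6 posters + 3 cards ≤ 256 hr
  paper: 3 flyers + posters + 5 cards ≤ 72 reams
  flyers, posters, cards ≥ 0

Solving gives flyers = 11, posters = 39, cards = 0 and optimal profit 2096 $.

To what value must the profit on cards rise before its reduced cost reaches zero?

Both press time and paper are binding at x*.
The binding rows give the dual system: 2·y_press time + 3·y_paper = 31 and 6·y_press time + 1·y_paper = 45.
→ y_press time = 6.5 and y_paper = 6.
cards enters the basis when its profit ≥ yᵀa₃ = 6.5·3 + 6·5 = 49.5.

49.5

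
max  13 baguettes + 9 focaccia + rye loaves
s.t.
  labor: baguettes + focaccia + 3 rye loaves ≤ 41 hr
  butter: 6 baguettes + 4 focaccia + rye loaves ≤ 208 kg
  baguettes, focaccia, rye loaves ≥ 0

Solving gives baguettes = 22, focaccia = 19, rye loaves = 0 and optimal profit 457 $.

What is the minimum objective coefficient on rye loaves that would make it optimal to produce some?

5

At the optimum: labor uses 41 of 41 (binding); butter uses 208 of 208 (binding).
Dual feasibility on the basic columns requires 1·y_labor + 6·y_butter = 13, 1·y_labor + 4·y_butter = 9.
Solving: y_labor = 1, y_butter = 2.
rye loaves enters the basis when its profit ≥ yᵀa₃ = 1·3 + 2·1 = 5.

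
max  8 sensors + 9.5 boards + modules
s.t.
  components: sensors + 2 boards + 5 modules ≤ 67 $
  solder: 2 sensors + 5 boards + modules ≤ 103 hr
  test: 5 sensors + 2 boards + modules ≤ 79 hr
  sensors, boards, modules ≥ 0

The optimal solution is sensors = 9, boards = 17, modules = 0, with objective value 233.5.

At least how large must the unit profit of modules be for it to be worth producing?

2.5

Binding: solder and test. Non-binding: components (24 unused).
Since components is not tight, its dual is 0.
The binding rows give the dual system: 2·y_solder + 5·y_test = 8 and 5·y_solder + 2·y_test = 9.5.
This yields shadow prices y_solder = 1.5, y_test = 1.
modules enters the basis when its profit ≥ yᵀa₃ = 1.5·1 + 1·1 = 2.5.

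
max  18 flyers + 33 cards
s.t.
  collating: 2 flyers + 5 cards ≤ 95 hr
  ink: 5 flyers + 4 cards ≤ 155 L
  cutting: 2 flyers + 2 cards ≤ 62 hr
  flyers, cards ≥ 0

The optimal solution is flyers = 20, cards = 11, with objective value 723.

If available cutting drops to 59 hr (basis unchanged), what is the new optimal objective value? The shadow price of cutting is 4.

Δb = -3, so new z* = 723 + (4)·(-3) = 723 − 12 = 711.

711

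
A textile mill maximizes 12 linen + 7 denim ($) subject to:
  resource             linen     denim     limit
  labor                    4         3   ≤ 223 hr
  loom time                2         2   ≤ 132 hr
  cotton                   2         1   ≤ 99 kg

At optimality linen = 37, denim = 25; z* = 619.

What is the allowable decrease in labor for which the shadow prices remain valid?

Binding constraints: labor, cotton. The basis is B = [[4,3],[2,1]] with det -2.
Per unit decrease in labor, x* moves by d = (0.5, -1).
The basis stays optimal until denim reaches 0; allowable decrease = 25 hr.

25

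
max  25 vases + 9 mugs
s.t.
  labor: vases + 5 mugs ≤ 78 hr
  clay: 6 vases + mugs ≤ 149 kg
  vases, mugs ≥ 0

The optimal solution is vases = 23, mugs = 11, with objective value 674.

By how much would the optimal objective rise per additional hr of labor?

Check each constraint at x*: labor 78/78 (tight); clay 149/149 (tight).
From A_Bᵀ y = c: 1·y_labor + 6·y_clay = 25; 5·y_labor + 1·y_clay = 9.
→ y_labor = 1 and y_clay = 4.
Shadow price of labor = 1.

1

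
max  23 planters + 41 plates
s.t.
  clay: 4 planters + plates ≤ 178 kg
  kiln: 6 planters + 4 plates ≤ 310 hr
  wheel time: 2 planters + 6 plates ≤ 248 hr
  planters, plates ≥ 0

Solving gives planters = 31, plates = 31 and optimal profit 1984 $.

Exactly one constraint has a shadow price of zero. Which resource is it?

clay

clay: 155/178 (slack 23)
kiln: 310/310 (binding)
wheel time: 248/248 (binding)
By complementary slackness, a constraint with positive slack has shadow price 0 → clay.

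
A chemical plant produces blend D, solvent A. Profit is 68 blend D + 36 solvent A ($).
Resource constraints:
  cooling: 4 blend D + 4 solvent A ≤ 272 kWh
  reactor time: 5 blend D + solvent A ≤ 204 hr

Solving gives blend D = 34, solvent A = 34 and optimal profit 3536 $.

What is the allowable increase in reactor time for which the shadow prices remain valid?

Binding constraints: cooling, reactor time. The basis is B = [[4,4],[5,1]] with det -16.
Per unit increase in reactor time, x* moves by d = (0.25, -0.25).
The basis stays optimal until solvent A reaches 0; allowable increase = 136 hr.

136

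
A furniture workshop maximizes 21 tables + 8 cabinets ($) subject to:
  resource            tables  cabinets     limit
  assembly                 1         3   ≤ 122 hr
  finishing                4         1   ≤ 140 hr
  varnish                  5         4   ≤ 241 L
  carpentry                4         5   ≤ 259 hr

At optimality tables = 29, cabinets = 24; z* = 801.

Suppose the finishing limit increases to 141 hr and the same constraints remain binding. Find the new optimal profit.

At the optimum: assembly uses 101 of 122 (slack = 21); finishing uses 140 of 140 (binding); varnish uses 241 of 241 (binding); carpentry uses 236 of 259 (slack = 23).
By complementary slackness, y = 0 for the non-binding constraints.
Dual feasibility on the basic columns requires 4·y_finishing + 5·y_varnish = 21, 1·y_finishing + 4·y_varnish = 8.
This yields shadow prices y_finishing = 4, y_varnish = 1.
Δz = y_finishing·Δb = 4 × (1) = 4, so new z* = 801 + 4 = 805.

805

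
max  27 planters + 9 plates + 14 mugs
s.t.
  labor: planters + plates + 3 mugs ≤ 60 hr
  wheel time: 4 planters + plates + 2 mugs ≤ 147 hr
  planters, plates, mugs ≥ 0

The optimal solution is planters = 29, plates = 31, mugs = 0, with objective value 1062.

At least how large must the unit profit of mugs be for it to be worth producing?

21

Check each constraint at x*: labor 60/60 (tight); wheel time 147/147 (tight).
The binding rows give the dual system: 1·y_labor + 4·y_wheel time = 27 and 1·y_labor + 1·y_wheel time = 9.
This yields shadow prices y_labor = 3, y_wheel time = 6.
mugs enters the basis when its profit ≥ yᵀa₃ = 3·3 + 6·2 = 21.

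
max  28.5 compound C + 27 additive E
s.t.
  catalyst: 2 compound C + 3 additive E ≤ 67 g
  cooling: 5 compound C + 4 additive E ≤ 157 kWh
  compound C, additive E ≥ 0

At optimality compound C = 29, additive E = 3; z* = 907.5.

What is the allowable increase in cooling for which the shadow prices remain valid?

10.5

Binding constraints: catalyst, cooling. The basis is B = [[2,3],[5,4]] with det -7.
Per unit increase in cooling, x* moves by d = (0.4286, -0.2857).
The basis stays optimal until additive E reaches 0; allowable increase = 10.5 kWh.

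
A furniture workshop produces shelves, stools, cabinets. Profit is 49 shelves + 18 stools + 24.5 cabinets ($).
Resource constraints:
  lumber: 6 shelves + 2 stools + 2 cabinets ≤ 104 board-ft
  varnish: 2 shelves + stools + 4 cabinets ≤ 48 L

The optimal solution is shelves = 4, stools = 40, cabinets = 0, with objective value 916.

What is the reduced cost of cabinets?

Check each constraint at x*: lumber 104/104 (tight); varnish 48/48 (tight).
From A_Bᵀ y = c: 6·y_lumber + 2·y_varnish = 49; 2·y_lumber + 1·y_varnish = 18.
This yields shadow prices y_lumber = 6.5, y_varnish = 5.
Reduced cost of cabinets: c₃ − yᵀa₃ = 24.5 − (6.5·2 + 5·4) = 24.5 − 33 = -8.5.

-8.5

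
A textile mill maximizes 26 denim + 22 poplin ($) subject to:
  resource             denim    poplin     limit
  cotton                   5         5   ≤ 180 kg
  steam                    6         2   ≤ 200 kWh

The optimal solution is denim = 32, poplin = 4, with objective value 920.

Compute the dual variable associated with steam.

At the optimum: cotton uses 180 of 180 (binding); steam uses 200 of 200 (binding).
The binding rows give the dual system: 5·y_cotton + 6·y_steam = 26 and 5·y_cotton + 2·y_steam = 22.
→ y_cotton = 4 and y_steam = 1.
Shadow price of steam = 1.

1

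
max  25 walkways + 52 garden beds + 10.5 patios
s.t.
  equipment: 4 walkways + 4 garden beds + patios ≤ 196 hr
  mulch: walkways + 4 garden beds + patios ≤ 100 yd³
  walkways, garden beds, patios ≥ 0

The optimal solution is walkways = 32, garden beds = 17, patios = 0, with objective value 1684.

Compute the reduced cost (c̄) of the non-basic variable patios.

At the optimum: equipment uses 196 of 196 (binding); mulch uses 100 of 100 (binding).
Dual feasibility on the basic columns requires 4·y_equipment + 1·y_mulch = 25, 4·y_equipment + 4·y_mulch = 52.
→ y_equipment = 4 and y_mulch = 9.
Reduced cost of patios: c₃ − yᵀa₃ = 10.5 − (4·1 + 9·1) = 10.5 − 13 = -2.5.

-2.5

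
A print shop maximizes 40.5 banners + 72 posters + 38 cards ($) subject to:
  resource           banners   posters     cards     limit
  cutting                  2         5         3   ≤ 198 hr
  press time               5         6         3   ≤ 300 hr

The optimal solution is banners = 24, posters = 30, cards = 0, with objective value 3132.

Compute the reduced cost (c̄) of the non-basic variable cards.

Check each constraint at x*: cutting 198/198 (tight); press time 300/300 (tight).
Dual feasibility on the basic columns requires 2·y_cutting + 5·y_press time = 40.5, 5·y_cutting + 6·y_press time = 72.
This yields shadow prices y_cutting = 9, y_press time = 4.5.
Reduced cost of cards: c₃ − yᵀa₃ = 38 − (9·3 + 4.5·3) = 38 − 40.5 = -2.5.

-2.5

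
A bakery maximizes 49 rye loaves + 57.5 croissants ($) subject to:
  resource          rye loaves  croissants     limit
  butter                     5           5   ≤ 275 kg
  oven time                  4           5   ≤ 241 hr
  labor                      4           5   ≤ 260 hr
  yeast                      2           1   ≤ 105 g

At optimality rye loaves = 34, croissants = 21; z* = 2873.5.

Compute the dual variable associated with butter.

3

Check each constraint at x*: butter 275/275 (tight); oven time 241/241 (tight); labor 241/260 (slack 19); yeast 89/105 (slack 16).
By complementary slackness, y = 0 for the non-binding constraints.
Dual feasibility on the basic columns requires 5·y_butter + 4·y_oven time = 49, 5·y_butter + 5·y_oven time = 57.5.
Solving: y_butter = 3, y_oven time = 8.5.
Shadow price of butter = 3.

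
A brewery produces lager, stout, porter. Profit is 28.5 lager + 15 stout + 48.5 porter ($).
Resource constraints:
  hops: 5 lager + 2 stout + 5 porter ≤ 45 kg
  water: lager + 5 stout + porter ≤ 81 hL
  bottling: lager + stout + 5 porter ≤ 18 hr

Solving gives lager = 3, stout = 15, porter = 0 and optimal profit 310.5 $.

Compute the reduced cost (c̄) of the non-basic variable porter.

Binding: hops and bottling. Non-binding: water (3 unused).
By complementary slackness, y = 0 for the non-binding constraint.
Dual feasibility on the basic columns requires 5·y_hops + 1·y_bottling = 28.5, 2·y_hops + 1·y_bottling = 15.
This yields shadow prices y_hops = 4.5, y_bottling = 6.
Reduced cost of porter: c₃ − yᵀa₃ = 48.5 − (4.5·5 + 6·5) = 48.5 − 52.5 = -4.

-4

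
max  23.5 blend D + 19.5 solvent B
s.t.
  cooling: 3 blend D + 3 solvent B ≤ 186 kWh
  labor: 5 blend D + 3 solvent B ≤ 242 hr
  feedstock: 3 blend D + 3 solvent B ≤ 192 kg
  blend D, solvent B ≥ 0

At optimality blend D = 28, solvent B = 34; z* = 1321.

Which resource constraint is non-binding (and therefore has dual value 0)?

feedstock

cooling: 186/186 (binding)
labor: 242/242 (binding)
feedstock: 186/192 (slack 6)
By complementary slackness, a constraint with positive slack has shadow price 0 → feedstock.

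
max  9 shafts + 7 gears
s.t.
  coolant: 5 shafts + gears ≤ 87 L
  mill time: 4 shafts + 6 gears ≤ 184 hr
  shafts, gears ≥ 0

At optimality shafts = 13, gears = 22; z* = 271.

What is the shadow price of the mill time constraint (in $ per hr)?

Both coolant and mill time are binding at x*.
Dual feasibility on the basic columns requires 5·y_coolant + 4·y_mill time = 9, 1·y_coolant + 6·y_mill time = 7.
Solving: y_coolant = 1, y_mill time = 1.
Shadow price of mill time = 1.

1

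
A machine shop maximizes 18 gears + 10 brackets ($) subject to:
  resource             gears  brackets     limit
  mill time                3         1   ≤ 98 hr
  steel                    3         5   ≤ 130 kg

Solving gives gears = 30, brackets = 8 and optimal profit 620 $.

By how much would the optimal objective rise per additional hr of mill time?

5

Check each constraint at x*: mill time 98/98 (tight); steel 130/130 (tight).
Dual feasibility on the basic columns requires 3·y_mill time + 3·y_steel = 18, 1·y_mill time + 5·y_steel = 10.
This yields shadow prices y_mill time = 5, y_steel = 1.
Shadow price of mill time = 5.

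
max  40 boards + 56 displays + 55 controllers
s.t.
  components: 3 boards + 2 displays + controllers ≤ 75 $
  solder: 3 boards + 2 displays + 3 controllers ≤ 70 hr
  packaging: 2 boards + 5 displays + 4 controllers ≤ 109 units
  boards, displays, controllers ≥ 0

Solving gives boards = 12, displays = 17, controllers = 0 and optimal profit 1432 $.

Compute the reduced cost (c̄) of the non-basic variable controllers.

Check each constraint at x*: components 70/75 (slack 5); solder 70/70 (tight); packaging 109/109 (tight).
Since components is not tight, its dual is 0.
From A_Bᵀ y = c: 3·y_solder + 2·y_packaging = 40; 2·y_solder + 5·y_packaging = 56.
Solving: y_solder = 8, y_packaging = 8.
Reduced cost of controllers: c₃ − yᵀa₃ = 55 − (8·3 + 8·4) = 55 − 56 = -1.

-1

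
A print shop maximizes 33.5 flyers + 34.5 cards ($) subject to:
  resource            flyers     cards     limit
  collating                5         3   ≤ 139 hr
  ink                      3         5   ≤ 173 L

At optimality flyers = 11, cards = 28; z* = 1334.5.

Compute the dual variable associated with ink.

At the optimum: collating uses 139 of 139 (binding); ink uses 173 of 173 (binding).
The binding rows give the dual system: 5·y_collating + 3·y_ink = 33.5 and 3·y_collating + 5·y_ink = 34.5.
→ y_collating = 4 and y_ink = 4.5.
Shadow price of ink = 4.5.

4.5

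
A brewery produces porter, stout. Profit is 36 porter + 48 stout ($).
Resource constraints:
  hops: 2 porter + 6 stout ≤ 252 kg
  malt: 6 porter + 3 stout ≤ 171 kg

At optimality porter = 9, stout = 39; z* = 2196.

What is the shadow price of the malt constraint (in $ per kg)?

At the optimum: hops uses 252 of 252 (binding); malt uses 171 of 171 (binding).
Dual feasibility on the basic columns requires 2·y_hops + 6·y_malt = 36, 6·y_hops + 3·y_malt = 48.
This yields shadow prices y_hops = 6, y_malt = 4.
Shadow price of malt = 4.

4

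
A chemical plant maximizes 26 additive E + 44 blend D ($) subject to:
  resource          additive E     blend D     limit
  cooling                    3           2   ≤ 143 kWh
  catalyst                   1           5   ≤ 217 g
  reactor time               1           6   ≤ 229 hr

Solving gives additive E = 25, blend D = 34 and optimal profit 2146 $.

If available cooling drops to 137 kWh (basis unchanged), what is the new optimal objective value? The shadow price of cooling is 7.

2104

Δb = -6, so new z* = 2146 + (7)·(-6) = 2146 − 42 = 2104.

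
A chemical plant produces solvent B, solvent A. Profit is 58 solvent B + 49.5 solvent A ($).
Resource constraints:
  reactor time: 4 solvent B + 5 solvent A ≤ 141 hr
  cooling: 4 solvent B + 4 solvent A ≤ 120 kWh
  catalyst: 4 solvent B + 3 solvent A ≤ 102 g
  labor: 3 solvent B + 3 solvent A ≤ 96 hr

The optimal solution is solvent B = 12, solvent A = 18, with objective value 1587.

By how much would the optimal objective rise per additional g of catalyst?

Check each constraint at x*: reactor time 138/141 (slack 3); cooling 120/120 (tight); catalyst 102/102 (tight); labor 90/96 (slack 6).
Since reactor time, labor are not tight, their duals are 0.
From A_Bᵀ y = c: 4·y_cooling + 4·y_catalyst = 58; 4·y_cooling + 3·y_catalyst = 49.5.
Solving: y_cooling = 6, y_catalyst = 8.5.
Shadow price of catalyst = 8.5.

8.5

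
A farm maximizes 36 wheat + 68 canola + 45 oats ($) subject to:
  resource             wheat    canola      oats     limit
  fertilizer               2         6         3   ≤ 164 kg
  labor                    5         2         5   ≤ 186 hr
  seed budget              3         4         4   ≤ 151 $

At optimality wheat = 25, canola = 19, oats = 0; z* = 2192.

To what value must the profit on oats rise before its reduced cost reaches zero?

50

At the optimum: fertilizer uses 164 of 164 (binding); labor uses 163 of 186 (slack = 23); seed budget uses 151 of 151 (binding).
Since labor is not tight, its dual is 0.
From A_Bᵀ y = c: 2·y_fertilizer + 3·y_seed budget = 36; 6·y_fertilizer + 4·y_seed budget = 68.
Solving: y_fertilizer = 6, y_seed budget = 8.
oats enters the basis when its profit ≥ yᵀa₃ = 6·3 + 8·4 = 50.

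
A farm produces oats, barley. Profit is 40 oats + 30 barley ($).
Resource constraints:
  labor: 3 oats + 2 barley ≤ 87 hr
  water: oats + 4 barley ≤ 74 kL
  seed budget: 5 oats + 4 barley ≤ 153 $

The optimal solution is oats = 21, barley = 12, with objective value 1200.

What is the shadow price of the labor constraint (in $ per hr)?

At the optimum: labor uses 87 of 87 (binding); water uses 69 of 74 (slack = 5); seed budget uses 153 of 153 (binding).
By complementary slackness, y = 0 for the non-binding constraint.
The binding rows give the dual system: 3·y_labor + 5·y_seed budget = 40 and 2·y_labor + 4·y_seed budget = 30.
→ y_labor = 5 and y_seed budget = 5.
Shadow price of labor = 5.

5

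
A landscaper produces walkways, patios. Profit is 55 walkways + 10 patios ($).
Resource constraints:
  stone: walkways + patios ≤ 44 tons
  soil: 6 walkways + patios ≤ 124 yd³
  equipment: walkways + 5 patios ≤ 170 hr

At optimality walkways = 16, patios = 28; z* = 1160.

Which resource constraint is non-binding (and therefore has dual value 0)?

equipment

stone: 44/44 (binding)
soil: 124/124 (binding)
equipment: 156/170 (slack 14)
By complementary slackness, a constraint with positive slack has shadow price 0 → equipment.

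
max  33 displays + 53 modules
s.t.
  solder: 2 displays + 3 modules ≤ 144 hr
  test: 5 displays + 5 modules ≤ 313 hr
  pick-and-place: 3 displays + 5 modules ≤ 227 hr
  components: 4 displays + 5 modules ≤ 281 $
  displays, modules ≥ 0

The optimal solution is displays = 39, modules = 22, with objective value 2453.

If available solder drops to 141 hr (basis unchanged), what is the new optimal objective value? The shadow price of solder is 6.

Δb = -3, so new z* = 2453 + (6)·(-3) = 2453 − 18 = 2435.

2435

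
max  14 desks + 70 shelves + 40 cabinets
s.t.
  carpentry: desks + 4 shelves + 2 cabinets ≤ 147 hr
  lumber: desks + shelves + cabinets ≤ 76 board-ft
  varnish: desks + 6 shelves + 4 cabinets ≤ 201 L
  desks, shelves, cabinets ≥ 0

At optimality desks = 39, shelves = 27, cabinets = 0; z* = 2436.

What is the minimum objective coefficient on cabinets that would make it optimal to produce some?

Check each constraint at x*: carpentry 147/147 (tight); lumber 66/76 (slack 10); varnish 201/201 (tight).
Since lumber is not tight, its dual is 0.
From A_Bᵀ y = c: 1·y_carpentry + 1·y_varnish = 14; 4·y_carpentry + 6·y_varnish = 70.
→ y_carpentry = 7 and y_varnish = 7.
cabinets enters the basis when its profit ≥ yᵀa₃ = 7·2 + 7·4 = 42.

42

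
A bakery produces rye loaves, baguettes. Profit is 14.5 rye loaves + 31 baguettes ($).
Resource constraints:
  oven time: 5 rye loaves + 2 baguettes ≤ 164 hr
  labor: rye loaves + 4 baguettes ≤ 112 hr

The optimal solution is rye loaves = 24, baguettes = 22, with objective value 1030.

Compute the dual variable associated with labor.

Both oven time and labor are binding at x*.
Dual feasibility on the basic columns requires 5·y_oven time + 1·y_labor = 14.5, 2·y_oven time + 4·y_labor = 31.
This yields shadow prices y_oven time = 1.5, y_labor = 7.
Shadow price of labor = 7.

7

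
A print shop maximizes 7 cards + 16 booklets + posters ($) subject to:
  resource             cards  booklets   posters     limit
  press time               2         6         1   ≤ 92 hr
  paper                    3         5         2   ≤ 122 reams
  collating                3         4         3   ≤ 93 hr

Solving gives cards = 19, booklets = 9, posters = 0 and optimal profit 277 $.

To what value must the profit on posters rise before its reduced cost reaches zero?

5

Binding: press time and collating. Non-binding: paper (20 unused).
By complementary slackness, y = 0 for the non-binding constraint.
From A_Bᵀ y = c: 2·y_press time + 3·y_collating = 7; 6·y_press time + 4·y_collating = 16.
This yields shadow prices y_press time = 2, y_collating = 1.
posters enters the basis when its profit ≥ yᵀa₃ = 2·1 + 1·3 = 5.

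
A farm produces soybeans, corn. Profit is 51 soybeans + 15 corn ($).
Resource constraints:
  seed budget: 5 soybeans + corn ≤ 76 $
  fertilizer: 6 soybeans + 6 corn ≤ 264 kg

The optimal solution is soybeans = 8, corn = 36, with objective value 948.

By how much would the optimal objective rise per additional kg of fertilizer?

At the optimum: seed budget uses 76 of 76 (binding); fertilizer uses 264 of 264 (binding).
The binding rows give the dual system: 5·y_seed budget + 6·y_fertilizer = 51 and 1·y_seed budget + 6·y_fertilizer = 15.
This yields shadow prices y_seed budget = 9, y_fertilizer = 1.
Shadow price of fertilizer = 1.

1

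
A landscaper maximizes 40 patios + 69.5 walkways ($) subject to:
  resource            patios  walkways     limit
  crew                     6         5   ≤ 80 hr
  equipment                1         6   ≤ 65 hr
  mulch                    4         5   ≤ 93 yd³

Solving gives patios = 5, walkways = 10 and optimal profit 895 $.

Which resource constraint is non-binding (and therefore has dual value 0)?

crew: 80/80 (binding)
equipment: 65/65 (binding)
mulch: 70/93 (slack 23)
By complementary slackness, a constraint with positive slack has shadow price 0 → mulch.

mulch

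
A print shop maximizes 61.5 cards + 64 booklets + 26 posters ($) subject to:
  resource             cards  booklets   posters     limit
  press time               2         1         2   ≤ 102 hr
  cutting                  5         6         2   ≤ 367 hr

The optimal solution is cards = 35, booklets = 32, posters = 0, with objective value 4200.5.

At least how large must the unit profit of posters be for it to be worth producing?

Check each constraint at x*: press time 102/102 (tight); cutting 367/367 (tight).
The binding rows give the dual system: 2·y_press time + 5·y_cutting = 61.5 and 1·y_press time + 6·y_cutting = 64.
Solving: y_press time = 7, y_cutting = 9.5.
posters enters the basis when its profit ≥ yᵀa₃ = 7·2 + 9.5·2 = 33.

33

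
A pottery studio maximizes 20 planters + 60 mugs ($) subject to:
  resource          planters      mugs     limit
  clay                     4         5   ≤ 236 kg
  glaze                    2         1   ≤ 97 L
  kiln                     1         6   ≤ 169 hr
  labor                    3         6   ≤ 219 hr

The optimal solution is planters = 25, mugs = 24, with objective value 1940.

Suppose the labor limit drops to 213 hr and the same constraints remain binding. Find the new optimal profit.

1910

Check each constraint at x*: clay 220/236 (slack 16); glaze 74/97 (slack 23); kiln 169/169 (tight); labor 219/219 (tight).
Since clay, glaze are not tight, their duals are 0.
From A_Bᵀ y = c: 1·y_kiln + 3·y_labor = 20; 6·y_kiln + 6·y_labor = 60.
→ y_kiln = 5 and y_labor = 5.
Δz = y_labor·Δb = 5 × (-6) = -30, so new z* = 1940 − 30 = 1910.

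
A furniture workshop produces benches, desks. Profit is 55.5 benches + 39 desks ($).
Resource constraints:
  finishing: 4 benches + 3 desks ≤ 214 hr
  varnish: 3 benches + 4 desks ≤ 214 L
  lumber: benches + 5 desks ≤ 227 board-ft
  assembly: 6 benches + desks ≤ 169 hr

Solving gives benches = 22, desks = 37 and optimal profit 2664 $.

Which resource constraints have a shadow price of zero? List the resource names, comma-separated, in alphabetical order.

finishing, lumber

finishing: 199/214 (slack 15)
varnish: 214/214 (binding)
lumber: 207/227 (slack 20)
assembly: 169/169 (binding)
By complementary slackness, a constraint with positive slack has shadow price 0 → finishing, lumber.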